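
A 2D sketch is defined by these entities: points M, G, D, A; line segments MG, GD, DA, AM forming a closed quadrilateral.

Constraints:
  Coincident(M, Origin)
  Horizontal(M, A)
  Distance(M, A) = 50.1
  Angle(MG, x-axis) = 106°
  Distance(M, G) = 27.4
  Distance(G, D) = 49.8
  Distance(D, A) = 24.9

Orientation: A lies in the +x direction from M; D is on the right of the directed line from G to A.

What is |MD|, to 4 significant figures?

28.67

Checks: |MA| = 50.10 ✓; |MG| = 27.40 ✓; |GD| = 49.80 ✓; |DA| = 24.90 ✓.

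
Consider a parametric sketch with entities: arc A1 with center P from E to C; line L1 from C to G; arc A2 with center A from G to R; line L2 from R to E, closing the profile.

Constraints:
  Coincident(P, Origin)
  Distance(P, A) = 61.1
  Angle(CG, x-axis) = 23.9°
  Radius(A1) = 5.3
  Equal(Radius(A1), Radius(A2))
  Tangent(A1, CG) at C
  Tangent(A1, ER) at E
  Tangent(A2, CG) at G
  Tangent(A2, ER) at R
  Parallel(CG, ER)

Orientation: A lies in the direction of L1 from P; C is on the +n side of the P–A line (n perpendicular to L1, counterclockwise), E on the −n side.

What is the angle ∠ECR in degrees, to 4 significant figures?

80.16°

Tangency of A1 to both parallel lines with radius 5.3 puts C and E at P ± 5.3·n: C = (-2.147, 4.846), E = (2.147, -4.846). Equal radii place G and R the same way about A: G = A + 5.3·n = (53.71, 29.60), R = A − 5.3·n = (58.01, 19.91). Then cos ∠ECR = CE·CR / (|CE||CR|), giving 80.16°.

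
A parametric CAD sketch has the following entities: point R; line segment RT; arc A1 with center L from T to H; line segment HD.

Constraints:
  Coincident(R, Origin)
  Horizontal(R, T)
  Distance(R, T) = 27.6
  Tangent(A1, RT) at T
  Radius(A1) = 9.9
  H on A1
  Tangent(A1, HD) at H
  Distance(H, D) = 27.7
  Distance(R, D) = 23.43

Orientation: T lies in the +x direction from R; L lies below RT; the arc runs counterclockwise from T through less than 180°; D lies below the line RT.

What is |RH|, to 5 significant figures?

20.606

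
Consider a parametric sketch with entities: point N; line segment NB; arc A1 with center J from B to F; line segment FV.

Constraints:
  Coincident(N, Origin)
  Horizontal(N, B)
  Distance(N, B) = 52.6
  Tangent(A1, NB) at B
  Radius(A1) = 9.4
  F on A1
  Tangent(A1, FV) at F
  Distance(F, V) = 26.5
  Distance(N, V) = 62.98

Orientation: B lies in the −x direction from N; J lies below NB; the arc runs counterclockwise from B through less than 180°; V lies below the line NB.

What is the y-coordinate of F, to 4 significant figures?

-13.15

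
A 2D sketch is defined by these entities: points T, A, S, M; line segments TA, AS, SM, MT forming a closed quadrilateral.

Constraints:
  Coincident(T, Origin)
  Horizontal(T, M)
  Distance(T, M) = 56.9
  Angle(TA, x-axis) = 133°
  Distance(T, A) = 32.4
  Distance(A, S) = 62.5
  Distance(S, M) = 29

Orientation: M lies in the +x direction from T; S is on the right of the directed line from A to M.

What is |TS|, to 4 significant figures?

31.90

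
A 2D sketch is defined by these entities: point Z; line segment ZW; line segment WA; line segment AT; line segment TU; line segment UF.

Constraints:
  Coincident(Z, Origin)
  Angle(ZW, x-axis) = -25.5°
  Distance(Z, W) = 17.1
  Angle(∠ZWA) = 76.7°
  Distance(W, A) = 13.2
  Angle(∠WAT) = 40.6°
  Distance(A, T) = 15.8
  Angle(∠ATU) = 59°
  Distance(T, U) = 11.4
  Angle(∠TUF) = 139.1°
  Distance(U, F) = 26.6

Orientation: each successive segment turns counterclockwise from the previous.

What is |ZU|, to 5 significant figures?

18.199

∠WAT = 40.6° gives AT at -142.80° from the x-axis; with |AT| = 15.8, T = (5.6385, -4.0125). ∠ATU = 59.0° gives TU at -21.800° from the x-axis; with |TU| = 11.4, U = (16.223, -8.2461). Then |ZU| = |U − Z| = 18.199.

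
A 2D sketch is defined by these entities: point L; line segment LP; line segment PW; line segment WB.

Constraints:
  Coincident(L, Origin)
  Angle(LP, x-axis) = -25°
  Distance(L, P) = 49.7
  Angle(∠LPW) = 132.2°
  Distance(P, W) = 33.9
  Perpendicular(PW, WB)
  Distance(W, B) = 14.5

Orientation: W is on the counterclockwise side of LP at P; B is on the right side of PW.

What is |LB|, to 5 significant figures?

84.621

∠LPW = 132.2°, so PW runs at -25.0° + (180° − 132.2°) = 22.800° from the x-axis; with |PW| = 33.9, W = P + 33.9·(cos 22.800°, sin 22.800°) = (76.295, -7.8673). PW ⟂ WB; with |WB| = 14.5 on the right of PW, B = W + 14.5·(0.38752, -0.92186) = (81.914, -21.234). Then |LB| = |B − L| = 84.621.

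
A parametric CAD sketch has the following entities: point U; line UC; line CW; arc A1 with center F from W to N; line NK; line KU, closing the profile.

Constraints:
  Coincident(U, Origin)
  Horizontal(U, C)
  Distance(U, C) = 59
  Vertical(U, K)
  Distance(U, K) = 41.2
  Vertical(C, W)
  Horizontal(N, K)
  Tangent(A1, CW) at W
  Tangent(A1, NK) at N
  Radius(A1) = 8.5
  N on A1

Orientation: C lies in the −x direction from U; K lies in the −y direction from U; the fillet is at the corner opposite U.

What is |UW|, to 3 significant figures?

67.5

U is at the origin; UC is horizontal with |UC| = 59.0 and C on the −x side, so C = (-59.0, 0.00). U and K share the same x with |UK| = 41.2 and K on the −y side, so K = (0.00, -41.2). The virtual corner opposite U is at (-59.0, -41.2). The tangent condition forces FW to be normal to CW and A1 meets NK tangentially, so FN is at right angles to NK, with radius 8.5, so the center F sits 8.5 in from both sides at F = (-50.5, -32.7). That places the tangent points at W = (-59.0, -32.7) on CW and N = (-50.5, -41.2) on NK. Then |UW| = |W − U| = 67.5.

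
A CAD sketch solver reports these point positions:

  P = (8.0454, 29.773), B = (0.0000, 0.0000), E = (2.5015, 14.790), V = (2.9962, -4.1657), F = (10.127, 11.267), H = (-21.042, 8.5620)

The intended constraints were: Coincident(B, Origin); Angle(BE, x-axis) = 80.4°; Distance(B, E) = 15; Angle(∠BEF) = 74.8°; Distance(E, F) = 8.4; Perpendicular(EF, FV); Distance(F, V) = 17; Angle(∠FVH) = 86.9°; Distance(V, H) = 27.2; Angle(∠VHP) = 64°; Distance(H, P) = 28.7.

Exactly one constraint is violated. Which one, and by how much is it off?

Distance(H, P) = 28.7 — off by 7.30.

B = (0.00, 0.00) ✓; BE at 80.40° ✓; |BE| = 15.00 ✓; ∠BEF = 74.80° ✓; |EF| = 8.400 ✓; ∠(EF, FV) = 90.00° ✓; |FV| = 17.00 ✓; ∠FVH = 86.90° ✓; |VH| = 27.20 ✓; ∠VHP = 64.00° ✓; |HP| = 36.00 ✗.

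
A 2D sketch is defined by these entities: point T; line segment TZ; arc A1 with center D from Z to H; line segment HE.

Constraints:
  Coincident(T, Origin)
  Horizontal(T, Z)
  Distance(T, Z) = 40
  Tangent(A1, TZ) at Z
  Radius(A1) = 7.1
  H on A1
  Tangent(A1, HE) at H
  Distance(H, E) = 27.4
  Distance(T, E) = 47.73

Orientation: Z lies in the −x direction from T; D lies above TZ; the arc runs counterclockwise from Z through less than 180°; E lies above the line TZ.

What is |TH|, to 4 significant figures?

33.66

Checks: T.y = 0.00, Z.y = 0.00 ✓; |DH| = 7.100 ✓; ∠(DH, HE) = 90.00° ✓; |HE| = 27.40 ✓; |TE| = 47.73 ✓.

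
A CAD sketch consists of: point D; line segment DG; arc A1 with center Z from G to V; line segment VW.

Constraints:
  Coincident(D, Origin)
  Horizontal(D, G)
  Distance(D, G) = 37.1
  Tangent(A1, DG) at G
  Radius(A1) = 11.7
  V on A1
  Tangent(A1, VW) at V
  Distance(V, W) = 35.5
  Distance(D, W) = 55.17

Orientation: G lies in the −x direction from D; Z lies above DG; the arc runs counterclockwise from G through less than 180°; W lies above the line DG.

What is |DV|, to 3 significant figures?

28.3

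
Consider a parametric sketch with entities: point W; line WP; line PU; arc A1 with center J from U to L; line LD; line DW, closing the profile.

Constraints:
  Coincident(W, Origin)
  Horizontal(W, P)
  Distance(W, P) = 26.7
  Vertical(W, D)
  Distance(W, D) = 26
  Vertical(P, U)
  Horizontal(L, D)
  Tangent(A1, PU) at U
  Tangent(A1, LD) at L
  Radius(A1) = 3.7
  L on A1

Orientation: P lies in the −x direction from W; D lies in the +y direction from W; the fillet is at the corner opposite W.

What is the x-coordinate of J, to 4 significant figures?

-23.00

W is at the origin; WP is horizontal with |WP| = 26.7 and P on the −x side, so P = (-26.70, 0.000). WD is vertical with |WD| = 26.0 and D on the +y side, so D = (0.000, 26.00). The virtual corner opposite W is at (-26.70, 26.00). Tangency of A1 to PU means the radius JU is perpendicular to PU and tangency of A1 to LD means the radius JL is perpendicular to LD, with radius 3.7, so the center J sits 3.7 in from both sides at J = (-23.00, 22.30). So J.x = -23.00.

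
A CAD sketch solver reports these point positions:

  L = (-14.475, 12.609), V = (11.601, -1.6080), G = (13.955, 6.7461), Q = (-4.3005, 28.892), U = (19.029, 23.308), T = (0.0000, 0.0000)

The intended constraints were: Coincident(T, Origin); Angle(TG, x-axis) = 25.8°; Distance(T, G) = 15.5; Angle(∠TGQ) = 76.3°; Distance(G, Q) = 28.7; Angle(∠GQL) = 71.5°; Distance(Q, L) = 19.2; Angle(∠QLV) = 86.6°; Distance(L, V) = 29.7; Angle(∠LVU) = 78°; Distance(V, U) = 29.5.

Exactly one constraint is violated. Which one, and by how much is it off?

Distance(V, U) = 29.5 — off by 3.50.

T = (0.00, 0.00) ✓; TG at 25.80° ✓; |TG| = 15.50 ✓; ∠TGQ = 76.30° ✓; |GQ| = 28.70 ✓; ∠GQL = 71.50° ✓; |QL| = 19.20 ✓; ∠QLV = 86.60° ✓; |LV| = 29.70 ✓; ∠LVU = 78.00° ✓; |VU| = 26.00 ✗.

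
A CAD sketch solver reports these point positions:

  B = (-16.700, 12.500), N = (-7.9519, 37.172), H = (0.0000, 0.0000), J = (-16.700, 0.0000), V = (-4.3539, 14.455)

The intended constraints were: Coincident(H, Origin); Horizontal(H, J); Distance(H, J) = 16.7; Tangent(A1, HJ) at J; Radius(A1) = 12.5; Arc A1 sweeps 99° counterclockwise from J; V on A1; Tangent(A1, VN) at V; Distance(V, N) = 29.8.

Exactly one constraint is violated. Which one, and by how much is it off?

Distance(V, N) = 29.8 — off by 6.80.

H = (0.00, 0.00) ✓; H.y = 0.00, J.y = 0.00 ✓; |HJ| = 16.70 ✓; ∠(BJ, JH) = 90.00° ✓; |BJ| = 12.50 ✓; bearing(B→V) − bearing(B→J) = 99.00° ✓; |BV| = 12.50 ✓; ∠(BV, VN) = 90.00° ✓; |VN| = 23.00 ✗.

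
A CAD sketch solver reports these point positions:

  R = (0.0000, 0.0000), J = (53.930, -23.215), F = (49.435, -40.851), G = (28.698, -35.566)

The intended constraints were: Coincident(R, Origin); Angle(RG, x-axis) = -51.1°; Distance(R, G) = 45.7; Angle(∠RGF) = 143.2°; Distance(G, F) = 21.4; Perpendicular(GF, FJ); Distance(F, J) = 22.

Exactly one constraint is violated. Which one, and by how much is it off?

Distance(F, J) = 22 — off by 3.80.

R = (0.00, 0.00) ✓; RG at -51.10° ✓; |RG| = 45.70 ✓; ∠RGF = 143.2° ✓; |GF| = 21.40 ✓; ∠(GF, FJ) = 90.00° ✓; |FJ| = 18.20 ✗.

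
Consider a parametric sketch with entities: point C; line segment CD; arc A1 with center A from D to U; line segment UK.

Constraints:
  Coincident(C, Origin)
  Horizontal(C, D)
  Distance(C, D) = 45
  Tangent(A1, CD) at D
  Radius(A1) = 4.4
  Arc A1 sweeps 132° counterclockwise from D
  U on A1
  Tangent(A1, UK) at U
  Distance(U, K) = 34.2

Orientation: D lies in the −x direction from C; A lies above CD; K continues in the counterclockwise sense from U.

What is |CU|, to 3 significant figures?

42.4

A1 meets CD tangentially, so AD is at right angles to CD, so A = D + (0, 4.4) = (-45.0, 4.40). On A1, D sits at bearing -90° from A; a 132° counterclockwise sweep puts U at bearing 42°, so U = A + 4.4·(cos 42°, sin 42°) = (-41.7, 7.34). Then |CU| = |U − C| = 42.4.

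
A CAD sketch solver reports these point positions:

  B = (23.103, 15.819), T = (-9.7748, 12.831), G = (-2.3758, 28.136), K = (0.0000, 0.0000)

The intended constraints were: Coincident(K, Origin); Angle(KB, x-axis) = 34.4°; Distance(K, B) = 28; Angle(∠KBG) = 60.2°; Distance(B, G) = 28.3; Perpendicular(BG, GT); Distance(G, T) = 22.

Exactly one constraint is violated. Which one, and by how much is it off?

Distance(G, T) = 22 — off by 5.00.

K = (0.00, 0.00) ✓; KB at 34.40° ✓; |KB| = 28.00 ✓; ∠KBG = 60.20° ✓; |BG| = 28.30 ✓; ∠(BG, GT) = 90.00° ✓; |GT| = 17.00 ✗.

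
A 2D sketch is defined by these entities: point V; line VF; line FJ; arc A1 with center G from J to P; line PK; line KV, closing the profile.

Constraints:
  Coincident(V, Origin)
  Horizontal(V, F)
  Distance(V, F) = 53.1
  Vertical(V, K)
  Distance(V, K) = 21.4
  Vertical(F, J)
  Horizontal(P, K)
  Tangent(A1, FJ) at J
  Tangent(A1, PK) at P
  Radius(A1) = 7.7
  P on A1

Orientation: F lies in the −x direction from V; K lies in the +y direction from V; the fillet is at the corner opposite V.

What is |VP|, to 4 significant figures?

50.19

V is at the origin; VF is horizontal with |VF| = 53.1 and F on the −x side, so F = (-53.10, 0.000). VK is vertical with |VK| = 21.4 and K on the +y side, so K = (0.000, 21.40). The virtual corner opposite V is at (-53.10, 21.40). Tangency of A1 to FJ means the radius GJ is perpendicular to FJ and tangency of A1 to PK means the radius GP is perpendicular to PK, with radius 7.7, so the center G sits 7.7 in from both sides at G = (-45.40, 13.70). That places the tangent points at J = (-53.10, 13.70) on FJ and P = (-45.40, 21.40) on PK. Then |VP| = |P − V| = 50.19.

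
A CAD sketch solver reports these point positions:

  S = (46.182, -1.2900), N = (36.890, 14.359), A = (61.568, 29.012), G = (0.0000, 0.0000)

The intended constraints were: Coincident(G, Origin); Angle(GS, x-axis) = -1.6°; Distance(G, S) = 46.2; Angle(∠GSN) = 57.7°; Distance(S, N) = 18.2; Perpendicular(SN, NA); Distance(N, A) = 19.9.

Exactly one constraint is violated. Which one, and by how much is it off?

Distance(N, A) = 19.9 — off by 8.80.

G = (0.00, 0.00) ✓; GS at -1.600° ✓; |GS| = 46.20 ✓; ∠GSN = 57.70° ✓; |SN| = 18.20 ✓; ∠(SN, NA) = 90.00° ✓; |NA| = 28.70 ✗.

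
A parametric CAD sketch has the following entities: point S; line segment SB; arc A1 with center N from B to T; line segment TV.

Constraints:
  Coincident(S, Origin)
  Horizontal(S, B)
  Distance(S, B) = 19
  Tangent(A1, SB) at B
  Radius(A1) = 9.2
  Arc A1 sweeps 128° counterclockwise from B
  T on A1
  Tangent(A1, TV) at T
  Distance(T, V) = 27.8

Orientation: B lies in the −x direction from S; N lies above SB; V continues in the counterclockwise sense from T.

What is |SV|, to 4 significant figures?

46.75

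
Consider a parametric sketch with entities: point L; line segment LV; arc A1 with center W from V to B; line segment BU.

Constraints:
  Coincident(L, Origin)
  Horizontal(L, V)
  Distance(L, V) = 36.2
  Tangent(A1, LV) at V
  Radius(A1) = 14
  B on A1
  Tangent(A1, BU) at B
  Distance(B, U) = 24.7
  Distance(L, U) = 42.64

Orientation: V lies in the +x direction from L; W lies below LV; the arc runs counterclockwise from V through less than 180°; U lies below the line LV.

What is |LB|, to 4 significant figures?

25.71

Checks: |WB| = 14.00 ✓; ∠(WB, BU) = 90.00° ✓; |BU| = 24.70 ✓; |LU| = 42.64 ✓.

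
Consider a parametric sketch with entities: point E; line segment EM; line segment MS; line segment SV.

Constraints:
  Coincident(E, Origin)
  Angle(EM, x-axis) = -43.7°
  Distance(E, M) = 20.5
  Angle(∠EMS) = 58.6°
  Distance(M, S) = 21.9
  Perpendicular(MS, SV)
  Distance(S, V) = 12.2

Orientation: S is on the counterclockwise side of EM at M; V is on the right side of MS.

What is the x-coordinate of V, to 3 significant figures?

31.4

E is at the origin; EM runs at -43.7° with length 20.5, so M = 20.5·(cos -43.7°, sin -43.7°) = (14.8, -14.2). ∠EMS = 58.6°, so MS runs at -43.7° + (180° − 58.6°) = 77.7° from the x-axis; with |MS| = 21.9, S = M + 21.9·(cos 77.7°, sin 77.7°) = (19.5, 7.23). MS ⟂ SV; with |SV| = 12.2 on the right of MS, V = S + 12.2·(0.977, -0.213) = (31.4, 4.64). So V.x = 31.4.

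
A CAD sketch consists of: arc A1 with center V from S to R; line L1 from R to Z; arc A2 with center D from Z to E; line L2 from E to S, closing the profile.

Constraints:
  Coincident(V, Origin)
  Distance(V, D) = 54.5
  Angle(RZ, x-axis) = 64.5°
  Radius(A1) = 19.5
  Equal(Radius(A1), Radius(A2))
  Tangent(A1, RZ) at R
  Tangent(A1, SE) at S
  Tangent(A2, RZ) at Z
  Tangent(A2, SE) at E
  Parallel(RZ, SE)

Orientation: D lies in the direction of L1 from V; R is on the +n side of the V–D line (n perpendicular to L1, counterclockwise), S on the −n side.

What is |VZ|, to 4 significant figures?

57.88

The slot axis is L1's direction at 64.5°, so u = (cos 64.5°, sin 64.5°) = (0.4305, 0.9026) and n = (−sin 64.5°, cos 64.5°) = (-0.9026, 0.4305). V is at the origin and D lies 54.5 along u from V, so D = 54.5·u = (23.46, 49.19). Tangency of A1 to both parallel lines with radius 19.5 puts R and S at V ± 19.5·n: R = (-17.60, 8.395), S = (17.60, -8.395). Equal radii place Z and E the same way about D: Z = D + 19.5·n = (5.862, 57.59), E = D − 19.5·n = (41.06, 40.80). Then |VZ| = |Z − V| = 57.88.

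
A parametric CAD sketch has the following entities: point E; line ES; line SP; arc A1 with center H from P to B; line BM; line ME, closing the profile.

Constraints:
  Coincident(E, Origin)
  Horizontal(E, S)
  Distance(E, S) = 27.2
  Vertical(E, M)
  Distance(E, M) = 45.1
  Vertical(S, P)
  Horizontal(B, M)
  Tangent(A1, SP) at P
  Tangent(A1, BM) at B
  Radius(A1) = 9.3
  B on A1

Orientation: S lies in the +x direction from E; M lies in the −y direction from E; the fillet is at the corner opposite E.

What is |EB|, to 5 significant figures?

48.522

The virtual corner opposite E is at (27.200, -45.100). A1 meets SP tangentially, so HP is at right angles to SP and since A1 is tangent to BM there, HB ⟂ BM, with radius 9.3, so the center H sits 9.3 in from both sides at H = (17.900, -35.800). That places the tangent points at P = (27.200, -35.800) on SP and B = (17.900, -45.100) on BM. Then |EB| = |B − E| = 48.522.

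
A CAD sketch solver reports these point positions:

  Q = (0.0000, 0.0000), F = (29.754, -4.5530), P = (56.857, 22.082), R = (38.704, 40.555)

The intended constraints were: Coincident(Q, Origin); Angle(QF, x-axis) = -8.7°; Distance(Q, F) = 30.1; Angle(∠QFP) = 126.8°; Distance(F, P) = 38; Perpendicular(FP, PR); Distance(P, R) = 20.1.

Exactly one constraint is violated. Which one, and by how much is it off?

Distance(P, R) = 20.1 — off by 5.80.

Q = (0.00, 0.00) ✓; QF at -8.700° ✓; |QF| = 30.10 ✓; ∠QFP = 126.8° ✓; |FP| = 38.00 ✓; ∠(FP, PR) = 90.00° ✓; |PR| = 25.90 ✗.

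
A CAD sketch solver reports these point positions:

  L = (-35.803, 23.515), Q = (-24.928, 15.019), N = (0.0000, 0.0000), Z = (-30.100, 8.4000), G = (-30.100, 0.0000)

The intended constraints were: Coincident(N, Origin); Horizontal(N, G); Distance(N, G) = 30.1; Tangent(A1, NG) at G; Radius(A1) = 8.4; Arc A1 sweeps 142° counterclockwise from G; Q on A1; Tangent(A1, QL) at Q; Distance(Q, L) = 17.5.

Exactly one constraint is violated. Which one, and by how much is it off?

Distance(Q, L) = 17.5 — off by 3.70.

N = (0.00, 0.00) ✓; N.y = 0.00, G.y = 0.00 ✓; |NG| = 30.10 ✓; ∠(ZG, GN) = 90.00° ✓; |ZG| = 8.400 ✓; bearing(Z→Q) − bearing(Z→G) = 142.0° ✓; |ZQ| = 8.400 ✓; ∠(ZQ, QL) = 89.99° ✓; |QL| = 13.80 ✗.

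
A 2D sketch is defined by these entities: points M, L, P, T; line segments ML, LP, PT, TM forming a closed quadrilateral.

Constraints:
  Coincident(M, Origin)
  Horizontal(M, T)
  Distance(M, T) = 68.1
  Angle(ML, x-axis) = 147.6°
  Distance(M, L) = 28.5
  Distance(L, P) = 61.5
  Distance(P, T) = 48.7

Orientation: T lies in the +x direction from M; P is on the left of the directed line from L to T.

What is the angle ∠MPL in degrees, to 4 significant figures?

26.96°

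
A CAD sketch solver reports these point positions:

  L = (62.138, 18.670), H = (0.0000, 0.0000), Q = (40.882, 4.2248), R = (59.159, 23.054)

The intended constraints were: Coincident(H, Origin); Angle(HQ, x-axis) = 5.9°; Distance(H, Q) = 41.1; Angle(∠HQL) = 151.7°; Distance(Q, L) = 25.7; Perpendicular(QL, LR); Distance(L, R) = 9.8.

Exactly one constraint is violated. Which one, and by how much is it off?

Distance(L, R) = 9.8 — off by 4.50.

H = (0.00, 0.00) ✓; HQ at 5.900° ✓; |HQ| = 41.10 ✓; ∠HQL = 151.7° ✓; |QL| = 25.70 ✓; ∠(QL, LR) = 90.00° ✓; |LR| = 5.300 ✗.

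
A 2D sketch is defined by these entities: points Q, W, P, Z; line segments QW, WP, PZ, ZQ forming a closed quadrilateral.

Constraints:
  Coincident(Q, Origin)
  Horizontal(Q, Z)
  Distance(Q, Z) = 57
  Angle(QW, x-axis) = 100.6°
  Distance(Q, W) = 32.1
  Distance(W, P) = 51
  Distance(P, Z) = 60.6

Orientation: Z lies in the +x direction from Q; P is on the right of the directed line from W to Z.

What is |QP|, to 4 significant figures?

19.17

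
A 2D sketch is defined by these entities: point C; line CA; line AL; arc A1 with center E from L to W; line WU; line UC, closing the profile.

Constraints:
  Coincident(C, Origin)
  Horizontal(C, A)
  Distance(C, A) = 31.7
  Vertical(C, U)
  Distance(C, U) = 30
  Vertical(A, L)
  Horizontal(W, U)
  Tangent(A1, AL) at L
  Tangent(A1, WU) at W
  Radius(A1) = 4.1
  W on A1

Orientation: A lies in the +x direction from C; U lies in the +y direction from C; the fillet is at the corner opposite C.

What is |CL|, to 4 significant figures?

40.94

The virtual corner opposite C is at (31.70, 30.00). A1 meets AL tangentially, so EL is at right angles to AL and A1 meets WU tangentially, so EW is at right angles to WU, with radius 4.1, so the center E sits 4.1 in from both sides at E = (27.60, 25.90). That places the tangent points at L = (31.70, 25.90) on AL and W = (27.60, 30.00) on WU. Then |CL| = |L − C| = 40.94.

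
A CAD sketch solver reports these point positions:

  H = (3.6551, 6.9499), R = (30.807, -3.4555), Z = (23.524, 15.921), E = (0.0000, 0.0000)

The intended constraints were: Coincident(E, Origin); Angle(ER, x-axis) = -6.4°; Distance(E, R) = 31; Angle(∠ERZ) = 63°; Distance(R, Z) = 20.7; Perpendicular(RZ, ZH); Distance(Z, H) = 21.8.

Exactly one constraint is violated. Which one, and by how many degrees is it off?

Perpendicular(RZ, ZH) — off by 3.70°.

E = (0.00, 0.00) ✓; ER at -6.400° ✓; |ER| = 31.00 ✓; ∠ERZ = 63.00° ✓; |RZ| = 20.70 ✓; ∠(RZ, ZH) = 93.70° ✗; |ZH| = 21.80 ✓.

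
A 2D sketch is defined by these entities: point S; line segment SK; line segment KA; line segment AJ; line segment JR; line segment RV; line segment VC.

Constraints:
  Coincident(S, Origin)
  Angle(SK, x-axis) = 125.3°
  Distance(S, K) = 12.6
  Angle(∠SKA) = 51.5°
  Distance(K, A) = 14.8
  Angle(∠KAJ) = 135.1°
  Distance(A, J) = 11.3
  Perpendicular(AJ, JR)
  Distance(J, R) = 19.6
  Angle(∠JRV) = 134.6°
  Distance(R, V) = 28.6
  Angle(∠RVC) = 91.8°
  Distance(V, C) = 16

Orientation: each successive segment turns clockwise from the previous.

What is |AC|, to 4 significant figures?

35.31

∠JRV = 134.6° gives RV at 176.5° from the x-axis; with |RV| = 28.6, V = (-28.09, -10.30). ∠RVC = 91.8° gives VC at 88.30° from the x-axis; with |VC| = 16.0, C = (-27.62, 5.696). Then |AC| = |C − A| = 35.31.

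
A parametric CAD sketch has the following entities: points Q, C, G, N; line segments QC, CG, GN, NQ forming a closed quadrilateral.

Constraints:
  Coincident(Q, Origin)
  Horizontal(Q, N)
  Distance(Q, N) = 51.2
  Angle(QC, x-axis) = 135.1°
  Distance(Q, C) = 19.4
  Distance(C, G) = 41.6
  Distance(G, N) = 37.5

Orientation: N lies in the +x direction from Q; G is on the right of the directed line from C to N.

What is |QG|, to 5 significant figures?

22.220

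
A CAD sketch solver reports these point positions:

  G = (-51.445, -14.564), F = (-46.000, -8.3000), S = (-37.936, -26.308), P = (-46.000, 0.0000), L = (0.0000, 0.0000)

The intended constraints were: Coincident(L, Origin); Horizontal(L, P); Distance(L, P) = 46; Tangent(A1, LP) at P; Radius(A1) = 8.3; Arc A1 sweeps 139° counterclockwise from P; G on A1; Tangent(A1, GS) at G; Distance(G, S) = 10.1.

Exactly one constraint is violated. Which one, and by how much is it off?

Distance(G, S) = 10.1 — off by 7.80.

L = (0.00, 0.00) ✓; L.y = 0.00, P.y = 0.00 ✓; |LP| = 46.00 ✓; ∠(FP, PL) = 90.00° ✓; |FP| = 8.300 ✓; bearing(F→G) − bearing(F→P) = 139.0° ✓; |FG| = 8.300 ✓; ∠(FG, GS) = 90.00° ✓; |GS| = 17.90 ✗.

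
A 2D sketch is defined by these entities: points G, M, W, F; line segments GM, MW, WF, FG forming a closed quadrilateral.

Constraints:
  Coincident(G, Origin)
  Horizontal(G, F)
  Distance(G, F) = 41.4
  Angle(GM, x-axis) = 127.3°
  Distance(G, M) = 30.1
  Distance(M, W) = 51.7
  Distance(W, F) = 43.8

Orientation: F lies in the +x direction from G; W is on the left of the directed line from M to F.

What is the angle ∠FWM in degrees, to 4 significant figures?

84.16°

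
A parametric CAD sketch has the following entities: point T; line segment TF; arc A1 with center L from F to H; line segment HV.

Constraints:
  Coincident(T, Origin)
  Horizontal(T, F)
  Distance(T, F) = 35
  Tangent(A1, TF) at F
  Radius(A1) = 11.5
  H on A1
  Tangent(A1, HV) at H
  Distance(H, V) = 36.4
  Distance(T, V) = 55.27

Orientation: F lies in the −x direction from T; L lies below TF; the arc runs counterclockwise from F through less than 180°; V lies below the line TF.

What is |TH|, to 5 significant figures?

48.128

Checks: T.y = 0.00, F.y = 0.00 ✓; |LH| = 11.50 ✓; ∠(LH, HV) = 90.00° ✓; |HV| = 36.40 ✓; |TV| = 55.27 ✓.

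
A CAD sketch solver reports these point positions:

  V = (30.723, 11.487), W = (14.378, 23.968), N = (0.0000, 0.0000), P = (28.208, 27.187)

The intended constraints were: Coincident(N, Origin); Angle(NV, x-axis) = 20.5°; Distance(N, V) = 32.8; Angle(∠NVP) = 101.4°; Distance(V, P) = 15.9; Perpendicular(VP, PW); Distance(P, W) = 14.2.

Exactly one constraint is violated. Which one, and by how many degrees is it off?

Perpendicular(VP, PW) — off by 4.00°.

N = (0.00, 0.00) ✓; NV at 20.50° ✓; |NV| = 32.80 ✓; ∠NVP = 101.4° ✓; |VP| = 15.90 ✓; ∠(VP, PW) = 94.00° ✗; |PW| = 14.20 ✓.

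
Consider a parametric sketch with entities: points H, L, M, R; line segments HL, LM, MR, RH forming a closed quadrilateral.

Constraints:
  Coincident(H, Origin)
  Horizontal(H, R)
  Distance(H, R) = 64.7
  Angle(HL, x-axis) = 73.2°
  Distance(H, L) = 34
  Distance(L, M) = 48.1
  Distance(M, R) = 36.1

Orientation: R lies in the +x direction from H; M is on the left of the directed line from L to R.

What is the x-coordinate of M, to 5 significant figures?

57.840

H is at the origin; HR is horizontal with |HR| = 64.7 and R in +x, so R = (64.7, 0). HL runs at 73.2° with |HL| = 34.0, so L = (9.8271, 32.549). M is determined by |LM| = 48.1 and |MR| = 36.1 together: it lies at the intersection of circle(L, 48.1) and circle(R, 36.1). With |LR| = 63.800, the foot of the radical line on LR is 39.819 from L and the perpendicular offset is √(48.1² − 39.819²) = 26.983. Taking the left-of-LR solution: M = (57.840, 35.442).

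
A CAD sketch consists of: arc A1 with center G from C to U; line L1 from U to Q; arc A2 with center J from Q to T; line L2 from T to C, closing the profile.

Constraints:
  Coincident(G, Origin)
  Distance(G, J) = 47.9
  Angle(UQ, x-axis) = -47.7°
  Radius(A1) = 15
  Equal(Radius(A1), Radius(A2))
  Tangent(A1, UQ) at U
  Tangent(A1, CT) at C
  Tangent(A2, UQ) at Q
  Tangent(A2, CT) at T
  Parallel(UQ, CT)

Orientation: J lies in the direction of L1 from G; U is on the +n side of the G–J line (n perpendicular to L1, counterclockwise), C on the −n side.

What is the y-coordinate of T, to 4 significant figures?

-45.52

The slot axis is L1's direction at -47.7°, so u = (cos -47.7°, sin -47.7°) = (0.6730, -0.7396) and n = (−sin -47.7°, cos -47.7°) = (0.7396, 0.6730). G is at the origin and J lies 47.9 along u from G, so J = 47.9·u = (32.24, -35.43). Tangency of A1 to both parallel lines with radius 15.0 puts U and C at G ± 15.0·n: U = (11.09, 10.10), C = (-11.09, -10.10). Equal radii place Q and T the same way about J: Q = J + 15.0·n = (43.33, -25.33), T = J − 15.0·n = (21.14, -45.52). So T.y = -45.52.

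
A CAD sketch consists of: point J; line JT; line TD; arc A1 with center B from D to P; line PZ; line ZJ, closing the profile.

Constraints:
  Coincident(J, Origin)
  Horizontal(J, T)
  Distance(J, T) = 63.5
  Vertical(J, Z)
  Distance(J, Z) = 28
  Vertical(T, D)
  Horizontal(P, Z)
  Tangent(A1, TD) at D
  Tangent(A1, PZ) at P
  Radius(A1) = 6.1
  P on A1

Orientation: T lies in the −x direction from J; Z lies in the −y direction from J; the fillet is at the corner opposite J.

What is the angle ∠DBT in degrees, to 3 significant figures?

74.4°

J is at the origin; J and T share the same y with |JT| = 63.5 and T on the −x side, so T = (-63.5, 0.00). J and Z share the same x with |JZ| = 28.0 and Z on the −y side, so Z = (0.00, -28.0). The virtual corner opposite J is at (-63.5, -28.0). Since A1 is tangent to TD there, BD ⟂ TD and A1 meets PZ tangentially, so BP is at right angles to PZ, with radius 6.1, so the center B sits 6.1 in from both sides at B = (-57.4, -21.9). That places the tangent points at D = (-63.5, -21.9) on TD and P = (-57.4, -28.0) on PZ. Then cos ∠DBT = BD·BT / (|BD||BT|), giving 74.4°.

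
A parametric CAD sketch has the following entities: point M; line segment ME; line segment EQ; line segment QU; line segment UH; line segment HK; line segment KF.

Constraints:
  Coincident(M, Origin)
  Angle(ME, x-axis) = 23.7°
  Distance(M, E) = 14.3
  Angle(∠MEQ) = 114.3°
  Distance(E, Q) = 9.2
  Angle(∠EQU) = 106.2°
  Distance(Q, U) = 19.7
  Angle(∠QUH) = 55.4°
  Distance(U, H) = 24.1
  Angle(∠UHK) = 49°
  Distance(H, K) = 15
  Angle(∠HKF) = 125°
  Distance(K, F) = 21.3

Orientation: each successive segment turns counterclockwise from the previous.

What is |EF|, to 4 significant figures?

27.17

M is at the origin; ME runs at 23.7° with length 14.3, so E = (13.09, 5.748). ∠MEQ = 114.3° gives EQ at 89.40° from the x-axis; with |EQ| = 9.2, Q = (13.19, 14.95). ∠EQU = 106.2° gives QU at 163.2° from the x-axis; with |QU| = 19.7, U = (-5.669, 20.64). ∠QUH = 55.4° gives UH at -72.20° from the x-axis; with |UH| = 24.1, H = (1.698, -2.305). ∠UHK = 49.0° gives HK at 58.80° from the x-axis; with |HK| = 15.0, K = (9.469, 10.53). ∠HKF = 125.0° gives KF at 113.8° from the x-axis; with |KF| = 21.3, F = (0.8733, 30.01). Then |EF| = |F − E| = 27.17.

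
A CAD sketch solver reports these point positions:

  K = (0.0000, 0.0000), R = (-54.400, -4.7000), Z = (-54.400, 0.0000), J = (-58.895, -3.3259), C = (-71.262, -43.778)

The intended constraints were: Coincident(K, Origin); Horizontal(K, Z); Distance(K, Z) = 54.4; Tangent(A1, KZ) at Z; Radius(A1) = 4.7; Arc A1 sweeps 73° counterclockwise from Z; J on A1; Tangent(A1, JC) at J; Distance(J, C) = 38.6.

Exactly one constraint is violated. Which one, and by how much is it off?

Distance(J, C) = 38.6 — off by 3.70.

K = (0.00, 0.00) ✓; K.y = 0.00, Z.y = 0.00 ✓; |KZ| = 54.40 ✓; ∠(RZ, ZK) = 90.00° ✓; |RZ| = 4.700 ✓; bearing(R→J) − bearing(R→Z) = 73.00° ✓; |RJ| = 4.700 ✓; ∠(RJ, JC) = 90.00° ✓; |JC| = 42.30 ✗.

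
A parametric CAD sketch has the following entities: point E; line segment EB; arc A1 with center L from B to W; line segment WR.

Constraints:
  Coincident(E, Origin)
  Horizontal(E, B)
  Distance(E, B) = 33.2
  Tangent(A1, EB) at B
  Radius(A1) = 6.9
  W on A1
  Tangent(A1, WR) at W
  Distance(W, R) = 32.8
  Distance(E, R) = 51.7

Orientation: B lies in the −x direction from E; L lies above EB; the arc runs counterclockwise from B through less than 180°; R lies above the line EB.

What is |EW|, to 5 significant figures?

27.633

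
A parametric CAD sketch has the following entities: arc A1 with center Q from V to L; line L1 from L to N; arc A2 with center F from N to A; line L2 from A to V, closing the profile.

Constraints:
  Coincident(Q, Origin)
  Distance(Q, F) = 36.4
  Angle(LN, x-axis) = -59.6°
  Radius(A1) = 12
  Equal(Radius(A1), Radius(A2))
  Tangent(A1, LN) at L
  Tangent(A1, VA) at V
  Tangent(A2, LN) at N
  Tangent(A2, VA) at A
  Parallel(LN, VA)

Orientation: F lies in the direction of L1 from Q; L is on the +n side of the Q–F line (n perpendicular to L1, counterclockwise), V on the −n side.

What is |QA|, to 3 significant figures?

38.3

Tangency of A1 to both parallel lines with radius 12.0 puts L and V at Q ± 12.0·n: L = (10.4, 6.07), V = (-10.4, -6.07). Equal radii place N and A the same way about F: N = F + 12.0·n = (28.8, -25.3), A = F − 12.0·n = (8.07, -37.5). Then |QA| = |A − Q| = 38.3.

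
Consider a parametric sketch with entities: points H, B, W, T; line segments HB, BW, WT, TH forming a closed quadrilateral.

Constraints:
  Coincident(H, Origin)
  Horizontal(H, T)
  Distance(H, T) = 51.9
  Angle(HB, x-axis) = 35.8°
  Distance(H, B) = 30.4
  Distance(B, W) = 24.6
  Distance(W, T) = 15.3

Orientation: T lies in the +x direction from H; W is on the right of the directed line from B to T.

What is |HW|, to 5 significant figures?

37.169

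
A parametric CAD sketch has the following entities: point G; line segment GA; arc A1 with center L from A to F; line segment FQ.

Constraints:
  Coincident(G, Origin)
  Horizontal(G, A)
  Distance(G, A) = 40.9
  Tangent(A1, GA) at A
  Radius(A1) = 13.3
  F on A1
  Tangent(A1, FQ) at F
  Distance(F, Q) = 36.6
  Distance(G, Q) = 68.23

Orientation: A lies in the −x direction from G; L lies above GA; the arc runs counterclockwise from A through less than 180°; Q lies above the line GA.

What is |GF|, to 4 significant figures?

34.42

Checks: |LF| = 13.30 ✓; ∠(LF, FQ) = 90.00° ✓; |FQ| = 36.60 ✓; |GQ| = 68.23 ✓.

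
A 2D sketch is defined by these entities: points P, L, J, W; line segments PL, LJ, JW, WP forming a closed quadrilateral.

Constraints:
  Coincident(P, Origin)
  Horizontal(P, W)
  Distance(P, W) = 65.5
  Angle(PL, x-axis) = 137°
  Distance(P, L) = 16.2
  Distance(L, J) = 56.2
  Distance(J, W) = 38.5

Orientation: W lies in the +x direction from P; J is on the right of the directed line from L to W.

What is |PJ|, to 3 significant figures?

40.2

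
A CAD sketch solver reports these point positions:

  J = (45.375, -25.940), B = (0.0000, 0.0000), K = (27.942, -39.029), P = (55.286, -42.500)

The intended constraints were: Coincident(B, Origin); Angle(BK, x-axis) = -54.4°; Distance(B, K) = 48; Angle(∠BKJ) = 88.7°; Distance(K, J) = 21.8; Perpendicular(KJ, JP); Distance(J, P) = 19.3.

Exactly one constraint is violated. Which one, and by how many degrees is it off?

Perpendicular(KJ, JP) — off by 6.00°.

B = (0.00, 0.00) ✓; BK at -54.40° ✓; |BK| = 48.00 ✓; ∠BKJ = 88.70° ✓; |KJ| = 21.80 ✓; ∠(KJ, JP) = 96.00° ✗; |JP| = 19.30 ✓.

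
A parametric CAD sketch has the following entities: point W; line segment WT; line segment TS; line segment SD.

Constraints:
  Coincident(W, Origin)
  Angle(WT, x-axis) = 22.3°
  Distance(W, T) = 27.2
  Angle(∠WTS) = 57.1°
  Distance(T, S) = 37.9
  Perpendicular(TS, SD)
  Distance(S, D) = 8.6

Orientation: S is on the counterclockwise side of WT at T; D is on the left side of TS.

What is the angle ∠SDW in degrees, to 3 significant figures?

122°

W is at the origin; WT runs at 22.3° with length 27.2, so T = 27.2·(cos 22.3°, sin 22.3°) = (25.2, 10.3). ∠WTS = 57.1°, so TS runs at 22.3° + (180° − 57.1°) = 145° from the x-axis; with |TS| = 37.9, S = T + 37.9·(cos 145°, sin 145°) = (-5.96, 32.0). TS is perpendicular to SD; with |SD| = 8.6 on the left of TS, D = S + 8.6·(-0.571, -0.821) = (-10.9, 24.9). Then cos ∠SDW = DS·DW / (|DS||DW|), giving 122°.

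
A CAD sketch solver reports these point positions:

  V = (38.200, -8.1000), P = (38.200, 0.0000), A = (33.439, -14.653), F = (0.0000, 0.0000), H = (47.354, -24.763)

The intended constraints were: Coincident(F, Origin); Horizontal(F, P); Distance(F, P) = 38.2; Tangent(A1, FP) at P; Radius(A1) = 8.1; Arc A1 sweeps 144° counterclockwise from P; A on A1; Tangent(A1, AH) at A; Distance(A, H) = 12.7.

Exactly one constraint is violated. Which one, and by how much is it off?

Distance(A, H) = 12.7 — off by 4.50.

F = (0.00, 0.00) ✓; F.y = 0.00, P.y = 0.00 ✓; |FP| = 38.20 ✓; ∠(VP, PF) = 90.00° ✓; |VP| = 8.100 ✓; bearing(V→A) − bearing(V→P) = 144.0° ✓; |VA| = 8.100 ✓; ∠(VA, AH) = 90.00° ✓; |AH| = 17.20 ✗.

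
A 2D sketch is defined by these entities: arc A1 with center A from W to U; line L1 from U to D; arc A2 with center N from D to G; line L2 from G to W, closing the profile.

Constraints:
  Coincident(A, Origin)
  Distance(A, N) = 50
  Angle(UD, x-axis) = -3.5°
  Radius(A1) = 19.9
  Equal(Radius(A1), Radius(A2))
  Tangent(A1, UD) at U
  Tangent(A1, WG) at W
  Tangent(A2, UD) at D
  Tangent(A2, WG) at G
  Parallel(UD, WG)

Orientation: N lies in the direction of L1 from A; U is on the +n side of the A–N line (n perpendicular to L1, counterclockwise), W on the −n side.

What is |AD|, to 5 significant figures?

53.815

The slot axis is L1's direction at -3.5°, so u = (cos -3.5°, sin -3.5°) = (0.99813, -0.061049) and n = (−sin -3.5°, cos -3.5°) = (0.061049, 0.99813). A is at the origin and N lies 50.0 along u from A, so N = 50.0·u = (49.907, -3.0524). Tangency of A1 to both parallel lines with radius 19.9 puts U and W at A ± 19.9·n: U = (1.2149, 19.863), W = (-1.2149, -19.863). Equal radii place D and G the same way about N: D = N + 19.9·n = (51.122, 16.810), G = N − 19.9·n = (48.692, -22.915). Then |AD| = |D − A| = 53.815.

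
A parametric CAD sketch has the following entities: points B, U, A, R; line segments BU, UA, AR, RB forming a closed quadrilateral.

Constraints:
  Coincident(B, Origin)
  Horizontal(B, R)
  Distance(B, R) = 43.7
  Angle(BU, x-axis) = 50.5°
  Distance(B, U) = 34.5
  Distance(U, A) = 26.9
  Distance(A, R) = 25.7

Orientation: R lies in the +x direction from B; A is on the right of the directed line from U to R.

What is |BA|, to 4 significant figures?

18.00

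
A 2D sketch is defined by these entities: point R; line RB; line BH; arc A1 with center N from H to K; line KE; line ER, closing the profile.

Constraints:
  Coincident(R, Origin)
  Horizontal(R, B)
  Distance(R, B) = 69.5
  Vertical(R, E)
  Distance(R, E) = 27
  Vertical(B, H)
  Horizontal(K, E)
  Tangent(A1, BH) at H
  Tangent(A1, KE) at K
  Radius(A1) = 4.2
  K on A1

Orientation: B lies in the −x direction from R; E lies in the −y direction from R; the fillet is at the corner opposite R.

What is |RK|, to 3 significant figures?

70.7

R is at the origin; RB is horizontal with |RB| = 69.5 and B on the −x side, so B = (-69.5, 0.00). R and E share the same x with |RE| = 27.0 and E on the −y side, so E = (0.00, -27.0). The virtual corner opposite R is at (-69.5, -27.0). Tangency of A1 to BH means the radius NH is perpendicular to BH and since A1 is tangent to KE there, NK ⟂ KE, with radius 4.2, so the center N sits 4.2 in from both sides at N = (-65.3, -22.8). That places the tangent points at H = (-69.5, -22.8) on BH and K = (-65.3, -27.0) on KE. Then |RK| = |K − R| = 70.7.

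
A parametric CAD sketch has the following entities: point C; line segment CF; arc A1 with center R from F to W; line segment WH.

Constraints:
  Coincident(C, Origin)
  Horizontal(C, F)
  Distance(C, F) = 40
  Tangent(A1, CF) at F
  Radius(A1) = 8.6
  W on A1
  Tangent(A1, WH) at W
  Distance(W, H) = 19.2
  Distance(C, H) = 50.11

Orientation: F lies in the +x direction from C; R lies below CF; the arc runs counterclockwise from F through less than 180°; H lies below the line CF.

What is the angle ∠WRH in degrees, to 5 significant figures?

65.872°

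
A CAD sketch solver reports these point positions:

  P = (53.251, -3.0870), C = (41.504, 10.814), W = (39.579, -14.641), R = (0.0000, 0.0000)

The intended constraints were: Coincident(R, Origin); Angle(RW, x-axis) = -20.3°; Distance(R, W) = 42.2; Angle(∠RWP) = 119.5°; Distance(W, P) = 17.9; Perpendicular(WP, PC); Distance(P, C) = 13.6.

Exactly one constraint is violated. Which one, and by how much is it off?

Distance(P, C) = 13.6 — off by 4.60.

R = (0.00, 0.00) ✓; RW at -20.30° ✓; |RW| = 42.20 ✓; ∠RWP = 119.5° ✓; |WP| = 17.90 ✓; ∠(WP, PC) = 90.00° ✓; |PC| = 18.20 ✗.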